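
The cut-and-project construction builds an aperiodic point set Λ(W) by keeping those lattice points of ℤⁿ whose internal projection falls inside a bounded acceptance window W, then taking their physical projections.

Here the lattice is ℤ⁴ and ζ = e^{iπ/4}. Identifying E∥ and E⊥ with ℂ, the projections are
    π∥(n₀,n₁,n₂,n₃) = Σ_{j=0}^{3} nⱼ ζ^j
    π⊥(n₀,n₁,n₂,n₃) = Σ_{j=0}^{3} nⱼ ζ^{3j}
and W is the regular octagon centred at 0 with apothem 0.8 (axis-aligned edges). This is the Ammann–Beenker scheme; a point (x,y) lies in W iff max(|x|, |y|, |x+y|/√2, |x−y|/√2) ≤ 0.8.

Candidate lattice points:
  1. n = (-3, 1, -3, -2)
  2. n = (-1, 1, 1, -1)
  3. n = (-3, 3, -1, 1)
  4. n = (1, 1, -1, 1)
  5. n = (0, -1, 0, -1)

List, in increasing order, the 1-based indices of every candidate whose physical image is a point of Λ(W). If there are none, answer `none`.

none

With ζ = e^{iπ/4} the internal vectors are ζ^0,ζ^3,ζ^6,ζ^9.
candidate 1: n = (-3, 1, -3, -2) → π⊥ ≈ (-5.1213, +2.2929); max(|x|,|y|,|x±y|/√2) = 5.2426 > 0.8 ⇒ ∉ W
candidate 2: n = (-1, 1, 1, -1) → π⊥ ≈ (-2.4142, -1.0000); max(|x|,|y|,|x±y|/√2) = 2.4142 > 0.8 ⇒ ∉ W
candidate 3: n = (-3, 3, -1, 1) → π⊥ ≈ (-4.4142, +3.8284); max(|x|,|y|,|x±y|/√2) = 5.8284 > 0.8 ⇒ ∉ W
candidate 4: n = (1, 1, -1, 1) → π⊥ ≈ (+1.0000, +2.4142); max(|x|,|y|,|x±y|/√2) = 2.4142 > 0.8 ⇒ ∉ W
candidate 5: n = (0, -1, 0, -1) → π⊥ ≈ (+0.0000, -1.4142); max(|x|,|y|,|x±y|/√2) = 1.4142 > 0.8 ⇒ ∉ W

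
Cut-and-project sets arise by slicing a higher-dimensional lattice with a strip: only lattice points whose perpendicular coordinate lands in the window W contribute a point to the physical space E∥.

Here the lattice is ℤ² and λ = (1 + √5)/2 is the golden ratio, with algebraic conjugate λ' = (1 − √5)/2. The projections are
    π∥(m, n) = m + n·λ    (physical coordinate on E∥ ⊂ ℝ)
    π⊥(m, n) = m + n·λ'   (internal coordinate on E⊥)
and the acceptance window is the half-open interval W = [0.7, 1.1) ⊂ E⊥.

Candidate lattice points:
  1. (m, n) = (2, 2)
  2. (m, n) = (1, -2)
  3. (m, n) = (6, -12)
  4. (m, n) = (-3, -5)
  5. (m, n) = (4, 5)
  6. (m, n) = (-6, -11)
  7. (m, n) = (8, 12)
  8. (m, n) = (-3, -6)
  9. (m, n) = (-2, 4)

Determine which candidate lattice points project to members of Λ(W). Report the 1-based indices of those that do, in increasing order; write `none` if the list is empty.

1, 5, 6, 8

λ' = (1−√5)/2 ≈ -0.61803.
candidate 1: (m,n)=(2,2) → π∥ = 2+2·λ ≈ 5.23607, π⊥ = 2+2·λ' ≈ 0.76393 ∈ [0.7, 1.1) ⇒ IN Λ
candidate 2: (m,n)=(1,-2) → π∥ = 1-2·λ ≈ -2.23607, π⊥ = 1-2·λ' ≈ 2.23607 ∉ [0.7, 1.1) ⇒ out
candidate 3: (m,n)=(6,-12) → π∥ = 6-12·λ ≈ -13.41641, π⊥ = 6-12·λ' ≈ 13.41641 ∉ [0.7, 1.1) ⇒ out
candidate 4: (m,n)=(-3,-5) → π∥ = -3-5·λ ≈ -11.09017, π⊥ = -3-5·λ' ≈ 0.09017 ∉ [0.7, 1.1) ⇒ out
candidate 5: (m,n)=(4,5) → π∥ = 4+5·λ ≈ 12.09017, π⊥ = 4+5·λ' ≈ 0.90983 ∈ [0.7, 1.1) ⇒ IN Λ
candidate 6: (m,n)=(-6,-11) → π∥ = -6-11·λ ≈ -23.79837, π⊥ = -6-11·λ' ≈ 0.79837 ∈ [0.7, 1.1) ⇒ IN Λ
candidate 7: (m,n)=(8,12) → π∥ = 8+12·λ ≈ 27.41641, π⊥ = 8+12·λ' ≈ 0.58359 ∉ [0.7, 1.1) ⇒ out
candidate 8: (m,n)=(-3,-6) → π∥ = -3-6·λ ≈ -12.70820, π⊥ = -3-6·λ' ≈ 0.70820 ∈ [0.7, 1.1) ⇒ IN Λ
candidate 9: (m,n)=(-2,4) → π∥ = -2+4·λ ≈ 4.47214, π⊥ = -2+4·λ' ≈ -4.47214 ∉ [0.7, 1.1) ⇒ out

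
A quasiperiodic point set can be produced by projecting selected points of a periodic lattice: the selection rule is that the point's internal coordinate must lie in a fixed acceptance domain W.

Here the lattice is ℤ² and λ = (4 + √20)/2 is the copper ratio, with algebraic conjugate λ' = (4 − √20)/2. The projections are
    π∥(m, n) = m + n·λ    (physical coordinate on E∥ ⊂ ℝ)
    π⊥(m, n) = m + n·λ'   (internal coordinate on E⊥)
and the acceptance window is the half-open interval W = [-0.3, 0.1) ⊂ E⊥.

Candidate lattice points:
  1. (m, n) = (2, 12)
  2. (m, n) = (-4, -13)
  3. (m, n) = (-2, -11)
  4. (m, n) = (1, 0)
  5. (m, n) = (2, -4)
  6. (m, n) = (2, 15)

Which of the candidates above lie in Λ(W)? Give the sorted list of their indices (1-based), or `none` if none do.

none

λ' = (4−√20)/2 ≈ -0.23607.
candidate 1: (m,n)=(2,12) → π∥ = 2+12·λ ≈ 52.83282, π⊥ = 2+12·λ' ≈ -0.83282 ∉ [-0.3, 0.1) ⇒ out
candidate 2: (m,n)=(-4,-13) → π∥ = -4-13·λ ≈ -59.06888, π⊥ = -4-13·λ' ≈ -0.93112 ∉ [-0.3, 0.1) ⇒ out
candidate 3: (m,n)=(-2,-11) → π∥ = -2-11·λ ≈ -48.59675, π⊥ = -2-11·λ' ≈ 0.59675 ∉ [-0.3, 0.1) ⇒ out
candidate 4: (m,n)=(1,0) → π∥ = 1+0·λ ≈ 1.00000, π⊥ = 1+0·λ' ≈ 1.00000 ∉ [-0.3, 0.1) ⇒ out
candidate 5: (m,n)=(2,-4) → π∥ = 2-4·λ ≈ -14.94427, π⊥ = 2-4·λ' ≈ 2.94427 ∉ [-0.3, 0.1) ⇒ out
candidate 6: (m,n)=(2,15) → π∥ = 2+15·λ ≈ 65.54102, π⊥ = 2+15·λ' ≈ -1.54102 ∉ [-0.3, 0.1) ⇒ out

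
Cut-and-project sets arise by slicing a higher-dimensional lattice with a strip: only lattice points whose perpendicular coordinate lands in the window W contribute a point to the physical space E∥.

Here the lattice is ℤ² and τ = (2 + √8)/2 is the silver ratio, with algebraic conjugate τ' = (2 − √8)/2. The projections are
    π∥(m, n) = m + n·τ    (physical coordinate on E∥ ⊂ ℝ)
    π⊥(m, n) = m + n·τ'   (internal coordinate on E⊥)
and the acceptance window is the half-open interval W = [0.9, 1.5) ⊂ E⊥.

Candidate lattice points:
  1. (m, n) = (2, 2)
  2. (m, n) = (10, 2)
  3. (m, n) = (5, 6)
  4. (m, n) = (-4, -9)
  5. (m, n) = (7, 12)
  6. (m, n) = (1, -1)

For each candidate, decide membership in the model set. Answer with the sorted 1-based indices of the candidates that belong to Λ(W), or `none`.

1, 6

Compute τ' = (2−√8)/2 = -0.4142, so π⊥(m,n) = m -0.4142·n.
#1 (2,2): internal coord 2 + (2)·τ' = +1.1716; +1.1716 ∈ [0.9, 1.5) → IN Λ
#2 (10,2): internal coord 10 + (2)·τ' = +9.1716; +9.1716 ∉ [0.9, 1.5) → out
#3 (5,6): internal coord 5 + (6)·τ' = +2.5147; +2.5147 ∉ [0.9, 1.5) → out
#4 (-4,-9): internal coord -4 + (-9)·τ' = -0.2721; -0.2721 ∉ [0.9, 1.5) → out
#5 (7,12): internal coord 7 + (12)·τ' = +2.0294; +2.0294 ∉ [0.9, 1.5) → out
#6 (1,-1): internal coord 1 + (-1)·τ' = +1.4142; +1.4142 ∈ [0.9, 1.5) → IN Λ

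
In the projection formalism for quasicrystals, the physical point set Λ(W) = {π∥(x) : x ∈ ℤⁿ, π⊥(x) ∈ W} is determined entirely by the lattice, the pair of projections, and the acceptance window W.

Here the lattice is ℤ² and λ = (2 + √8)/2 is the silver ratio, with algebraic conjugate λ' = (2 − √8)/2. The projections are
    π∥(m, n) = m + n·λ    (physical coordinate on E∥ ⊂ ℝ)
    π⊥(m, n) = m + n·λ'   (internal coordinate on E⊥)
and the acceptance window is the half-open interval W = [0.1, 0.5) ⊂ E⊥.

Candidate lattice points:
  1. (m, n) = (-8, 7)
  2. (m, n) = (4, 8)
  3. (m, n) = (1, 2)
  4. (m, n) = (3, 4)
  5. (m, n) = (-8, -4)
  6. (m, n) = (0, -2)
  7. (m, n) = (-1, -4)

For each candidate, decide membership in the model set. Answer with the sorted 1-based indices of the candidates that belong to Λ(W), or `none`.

3

Compute λ' = (2−√8)/2 = -0.41421, so π⊥(m,n) = m -0.41421·n.
[1] lift (-8,7): star map gives -10.89949; window check 0.1 ≤ -10.89949 < 0.5 is false → out
[2] lift (4,8): star map gives 0.68629; window check 0.1 ≤ 0.68629 < 0.5 is false → out
[3] lift (1,2): star map gives 0.17157; window check 0.1 ≤ 0.17157 < 0.5 is true → IN Λ
[4] lift (3,4): star map gives 1.34315; window check 0.1 ≤ 1.34315 < 0.5 is false → out
[5] lift (-8,-4): star map gives -6.34315; window check 0.1 ≤ -6.34315 < 0.5 is false → out
[6] lift (0,-2): star map gives 0.82843; window check 0.1 ≤ 0.82843 < 0.5 is false → out
[7] lift (-1,-4): star map gives 0.65685; window check 0.1 ≤ 0.65685 < 0.5 is false → out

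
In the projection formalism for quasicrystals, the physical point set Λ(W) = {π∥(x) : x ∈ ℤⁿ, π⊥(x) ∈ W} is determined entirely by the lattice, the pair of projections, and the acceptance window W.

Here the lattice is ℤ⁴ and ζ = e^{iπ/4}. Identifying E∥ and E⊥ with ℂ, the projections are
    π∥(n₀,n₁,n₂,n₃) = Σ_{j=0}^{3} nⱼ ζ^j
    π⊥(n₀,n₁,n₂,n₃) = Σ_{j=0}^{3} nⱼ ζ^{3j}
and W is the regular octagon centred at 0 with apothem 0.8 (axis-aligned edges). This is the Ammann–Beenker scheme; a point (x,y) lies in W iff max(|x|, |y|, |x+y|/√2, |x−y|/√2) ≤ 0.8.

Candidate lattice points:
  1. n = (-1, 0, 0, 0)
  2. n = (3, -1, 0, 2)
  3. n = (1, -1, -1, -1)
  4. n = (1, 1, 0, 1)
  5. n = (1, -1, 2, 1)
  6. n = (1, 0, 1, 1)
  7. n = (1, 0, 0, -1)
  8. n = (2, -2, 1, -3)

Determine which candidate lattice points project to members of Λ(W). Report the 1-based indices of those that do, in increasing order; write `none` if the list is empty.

7

With ζ = e^{iπ/4} the internal vectors are ζ^0,ζ^3,ζ^6,ζ^9.
#1 (-1, 0, 0, 0): internal (-1.00000, 0.00000); octagon support 1.00000 vs apothem 0.8 → ∉ W
#2 (3, -1, 0, 2): internal (5.12132, 0.70711); octagon support 5.12132 vs apothem 0.8 → ∉ W
#3 (1, -1, -1, -1): internal (1.00000, -0.41421); octagon support 1.00000 vs apothem 0.8 → ∉ W
#4 (1, 1, 0, 1): internal (1.00000, 1.41421); octagon support 1.70711 vs apothem 0.8 → ∉ W
#5 (1, -1, 2, 1): internal (2.41421, -2.00000); octagon support 3.12132 vs apothem 0.8 → ∉ W
#6 (1, 0, 1, 1): internal (1.70711, -0.29289); octagon support 1.70711 vs apothem 0.8 → ∉ W
#7 (1, 0, 0, -1): internal (0.29289, -0.70711); octagon support 0.70711 vs apothem 0.8 → ∈ W
#8 (2, -2, 1, -3): internal (1.29289, -4.53553); octagon support 4.53553 vs apothem 0.8 → ∉ W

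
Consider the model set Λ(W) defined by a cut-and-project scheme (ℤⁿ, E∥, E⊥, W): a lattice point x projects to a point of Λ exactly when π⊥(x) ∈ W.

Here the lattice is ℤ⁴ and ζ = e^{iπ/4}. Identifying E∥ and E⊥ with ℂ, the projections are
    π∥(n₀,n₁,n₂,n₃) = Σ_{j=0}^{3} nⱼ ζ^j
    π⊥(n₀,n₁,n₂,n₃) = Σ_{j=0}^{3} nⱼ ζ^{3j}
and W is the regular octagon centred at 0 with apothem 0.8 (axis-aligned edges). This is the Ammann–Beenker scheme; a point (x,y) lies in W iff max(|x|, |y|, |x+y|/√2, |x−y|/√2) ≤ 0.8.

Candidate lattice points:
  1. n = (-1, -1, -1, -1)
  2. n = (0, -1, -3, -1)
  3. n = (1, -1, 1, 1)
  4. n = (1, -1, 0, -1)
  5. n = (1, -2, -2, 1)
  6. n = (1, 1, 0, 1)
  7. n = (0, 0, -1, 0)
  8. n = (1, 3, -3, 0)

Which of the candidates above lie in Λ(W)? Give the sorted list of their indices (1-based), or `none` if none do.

none

Internal map: ζ^{3j} for j=0..3 gives (1,0), (−√2/2,√2/2), (0,−1), (√2/2,√2/2).
candidate 1: n = (-1, -1, -1, -1) → π⊥ ≈ (-1.0000, -0.4142); max(|x|,|y|,|x±y|/√2) = 1.0000 > 0.8 ⇒ ∉ W
candidate 2: n = (0, -1, -3, -1) → π⊥ ≈ (+0.0000, +1.5858); max(|x|,|y|,|x±y|/√2) = 1.5858 > 0.8 ⇒ ∉ W
candidate 3: n = (1, -1, 1, 1) → π⊥ ≈ (+2.4142, -1.0000); max(|x|,|y|,|x±y|/√2) = 2.4142 > 0.8 ⇒ ∉ W
candidate 4: n = (1, -1, 0, -1) → π⊥ ≈ (+1.0000, -1.4142); max(|x|,|y|,|x±y|/√2) = 1.7071 > 0.8 ⇒ ∉ W
candidate 5: n = (1, -2, -2, 1) → π⊥ ≈ (+3.1213, +1.2929); max(|x|,|y|,|x±y|/√2) = 3.1213 > 0.8 ⇒ ∉ W
candidate 6: n = (1, 1, 0, 1) → π⊥ ≈ (+1.0000, +1.4142); max(|x|,|y|,|x±y|/√2) = 1.7071 > 0.8 ⇒ ∉ W
candidate 7: n = (0, 0, -1, 0) → π⊥ ≈ (+0.0000, +1.0000); max(|x|,|y|,|x±y|/√2) = 1.0000 > 0.8 ⇒ ∉ W
candidate 8: n = (1, 3, -3, 0) → π⊥ ≈ (-1.1213, +5.1213); max(|x|,|y|,|x±y|/√2) = 5.1213 > 0.8 ⇒ ∉ W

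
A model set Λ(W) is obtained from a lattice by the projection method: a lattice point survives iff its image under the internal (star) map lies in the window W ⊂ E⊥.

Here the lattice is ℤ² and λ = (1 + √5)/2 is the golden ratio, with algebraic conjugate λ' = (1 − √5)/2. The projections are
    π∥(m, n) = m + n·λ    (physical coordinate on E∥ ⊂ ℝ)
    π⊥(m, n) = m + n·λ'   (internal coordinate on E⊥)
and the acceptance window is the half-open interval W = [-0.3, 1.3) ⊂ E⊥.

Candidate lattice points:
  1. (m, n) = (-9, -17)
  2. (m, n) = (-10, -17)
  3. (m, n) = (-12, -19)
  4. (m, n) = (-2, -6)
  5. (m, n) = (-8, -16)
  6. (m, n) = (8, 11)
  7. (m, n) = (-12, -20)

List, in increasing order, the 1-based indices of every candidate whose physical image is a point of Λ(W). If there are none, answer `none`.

Compute λ' = (1−√5)/2 = -0.6180, so π⊥(m,n) = m -0.6180·n.
candidate 1: (m,n)=(-9,-17) → π∥ = -9-17·λ ≈ -36.5066, π⊥ = -9-17·λ' ≈ 1.5066 ∉ [-0.3, 1.3) ⇒ out
candidate 2: (m,n)=(-10,-17) → π∥ = -10-17·λ ≈ -37.5066, π⊥ = -10-17·λ' ≈ 0.5066 ∈ [-0.3, 1.3) ⇒ IN Λ
candidate 3: (m,n)=(-12,-19) → π∥ = -12-19·λ ≈ -42.7426, π⊥ = -12-19·λ' ≈ -0.2574 ∈ [-0.3, 1.3) ⇒ IN Λ
candidate 4: (m,n)=(-2,-6) → π∥ = -2-6·λ ≈ -11.7082, π⊥ = -2-6·λ' ≈ 1.7082 ∉ [-0.3, 1.3) ⇒ out
candidate 5: (m,n)=(-8,-16) → π∥ = -8-16·λ ≈ -33.8885, π⊥ = -8-16·λ' ≈ 1.8885 ∉ [-0.3, 1.3) ⇒ out
candidate 6: (m,n)=(8,11) → π∥ = 8+11·λ ≈ 25.7984, π⊥ = 8+11·λ' ≈ 1.2016 ∈ [-0.3, 1.3) ⇒ IN Λ
candidate 7: (m,n)=(-12,-20) → π∥ = -12-20·λ ≈ -44.3607, π⊥ = -12-20·λ' ≈ 0.3607 ∈ [-0.3, 1.3) ⇒ IN Λ

2, 3, 6, 7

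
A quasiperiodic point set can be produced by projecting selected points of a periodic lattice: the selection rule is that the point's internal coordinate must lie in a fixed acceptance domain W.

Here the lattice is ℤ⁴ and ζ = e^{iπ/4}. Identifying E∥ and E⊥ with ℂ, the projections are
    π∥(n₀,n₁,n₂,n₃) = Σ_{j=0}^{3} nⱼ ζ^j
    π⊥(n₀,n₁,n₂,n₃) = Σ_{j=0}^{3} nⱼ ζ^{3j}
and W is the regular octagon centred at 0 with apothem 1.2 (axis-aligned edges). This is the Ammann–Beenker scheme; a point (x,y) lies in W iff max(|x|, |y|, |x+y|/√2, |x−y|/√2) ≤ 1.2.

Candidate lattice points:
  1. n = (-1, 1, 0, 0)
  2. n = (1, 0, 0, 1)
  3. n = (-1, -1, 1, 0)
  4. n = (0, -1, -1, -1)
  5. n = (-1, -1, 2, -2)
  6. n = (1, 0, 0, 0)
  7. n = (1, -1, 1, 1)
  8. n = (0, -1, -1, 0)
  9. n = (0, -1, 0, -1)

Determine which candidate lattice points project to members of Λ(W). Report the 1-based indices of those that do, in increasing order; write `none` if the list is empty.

4, 6, 8

Internal map: ζ^{3j} for j=0..3 gives (1,0), (−√2/2,√2/2), (0,−1), (√2/2,√2/2).
#1 (-1, 1, 0, 0): internal (-1.70711, 0.70711); octagon support 1.70711 vs apothem 1.2 → ∉ W
#2 (1, 0, 0, 1): internal (1.70711, 0.70711); octagon support 1.70711 vs apothem 1.2 → ∉ W
#3 (-1, -1, 1, 0): internal (-0.29289, -1.70711); octagon support 1.70711 vs apothem 1.2 → ∉ W
#4 (0, -1, -1, -1): internal (0.00000, -0.41421); octagon support 0.41421 vs apothem 1.2 → ∈ W
#5 (-1, -1, 2, -2): internal (-1.70711, -4.12132); octagon support 4.12132 vs apothem 1.2 → ∉ W
#6 (1, 0, 0, 0): internal (1.00000, 0.00000); octagon support 1.00000 vs apothem 1.2 → ∈ W
#7 (1, -1, 1, 1): internal (2.41421, -1.00000); octagon support 2.41421 vs apothem 1.2 → ∉ W
#8 (0, -1, -1, 0): internal (0.70711, 0.29289); octagon support 0.70711 vs apothem 1.2 → ∈ W
#9 (0, -1, 0, -1): internal (0.00000, -1.41421); octagon support 1.41421 vs apothem 1.2 → ∉ W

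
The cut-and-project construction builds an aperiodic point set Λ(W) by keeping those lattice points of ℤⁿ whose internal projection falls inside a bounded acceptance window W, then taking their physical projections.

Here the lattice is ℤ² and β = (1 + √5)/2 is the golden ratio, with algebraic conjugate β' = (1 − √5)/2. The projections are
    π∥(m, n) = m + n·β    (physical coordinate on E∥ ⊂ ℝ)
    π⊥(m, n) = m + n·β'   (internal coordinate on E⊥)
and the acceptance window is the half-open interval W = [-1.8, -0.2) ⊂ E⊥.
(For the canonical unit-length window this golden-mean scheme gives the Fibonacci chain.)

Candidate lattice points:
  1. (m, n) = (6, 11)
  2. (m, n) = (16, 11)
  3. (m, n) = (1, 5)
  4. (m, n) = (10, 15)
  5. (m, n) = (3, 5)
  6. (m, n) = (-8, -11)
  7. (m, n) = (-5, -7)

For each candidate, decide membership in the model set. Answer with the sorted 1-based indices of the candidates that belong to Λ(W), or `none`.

Compute β' = (1−√5)/2 = -0.6180, so π⊥(m,n) = m -0.6180·n.
#1 (6,11): internal coord 6 + (11)·β' = -0.7984; -0.7984 ∈ [-1.8, -0.2) → IN Λ
#2 (16,11): internal coord 16 + (11)·β' = +9.2016; +9.2016 ∉ [-1.8, -0.2) → out
#3 (1,5): internal coord 1 + (5)·β' = -2.0902; -2.0902 ∉ [-1.8, -0.2) → out
#4 (10,15): internal coord 10 + (15)·β' = +0.7295; +0.7295 ∉ [-1.8, -0.2) → out
#5 (3,5): internal coord 3 + (5)·β' = -0.0902; -0.0902 ∉ [-1.8, -0.2) → out
#6 (-8,-11): internal coord -8 + (-11)·β' = -1.2016; -1.2016 ∈ [-1.8, -0.2) → IN Λ
#7 (-5,-7): internal coord -5 + (-7)·β' = -0.6738; -0.6738 ∈ [-1.8, -0.2) → IN Λ

1, 6, 7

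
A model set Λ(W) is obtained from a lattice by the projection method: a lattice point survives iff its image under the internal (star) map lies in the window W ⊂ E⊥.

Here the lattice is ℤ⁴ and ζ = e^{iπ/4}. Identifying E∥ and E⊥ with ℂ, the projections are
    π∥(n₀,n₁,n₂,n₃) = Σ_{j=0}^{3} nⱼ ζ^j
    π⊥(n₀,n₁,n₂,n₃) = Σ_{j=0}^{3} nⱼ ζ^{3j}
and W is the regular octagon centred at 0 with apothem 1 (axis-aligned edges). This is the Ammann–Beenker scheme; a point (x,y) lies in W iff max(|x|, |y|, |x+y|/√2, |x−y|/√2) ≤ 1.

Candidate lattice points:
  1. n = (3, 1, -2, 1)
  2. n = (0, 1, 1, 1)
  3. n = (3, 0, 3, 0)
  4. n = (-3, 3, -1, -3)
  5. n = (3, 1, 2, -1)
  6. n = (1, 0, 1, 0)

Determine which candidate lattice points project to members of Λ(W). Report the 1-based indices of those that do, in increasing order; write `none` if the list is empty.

π⊥(n) = n₀ + n₁ζ³ + n₂ζ⁶ + n₃ζ⁹ where ζ = e^{iπ/4}.
candidate 1: n = (3, 1, -2, 1) → π⊥ ≈ (+3.000000, +3.414214); max(|x|,|y|,|x±y|/√2) = 4.535534 > 1 ⇒ ∉ W
candidate 2: n = (0, 1, 1, 1) → π⊥ ≈ (+0.000000, +0.414214); max(|x|,|y|,|x±y|/√2) = 0.414214 ≤ 1 ⇒ ∈ W
candidate 3: n = (3, 0, 3, 0) → π⊥ ≈ (+3.000000, -3.000000); max(|x|,|y|,|x±y|/√2) = 4.242641 > 1 ⇒ ∉ W
candidate 4: n = (-3, 3, -1, -3) → π⊥ ≈ (-7.242641, +1.000000); max(|x|,|y|,|x±y|/√2) = 7.242641 > 1 ⇒ ∉ W
candidate 5: n = (3, 1, 2, -1) → π⊥ ≈ (+1.585786, -2.000000); max(|x|,|y|,|x±y|/√2) = 2.535534 > 1 ⇒ ∉ W
candidate 6: n = (1, 0, 1, 0) → π⊥ ≈ (+1.000000, -1.000000); max(|x|,|y|,|x±y|/√2) = 1.414214 > 1 ⇒ ∉ W

2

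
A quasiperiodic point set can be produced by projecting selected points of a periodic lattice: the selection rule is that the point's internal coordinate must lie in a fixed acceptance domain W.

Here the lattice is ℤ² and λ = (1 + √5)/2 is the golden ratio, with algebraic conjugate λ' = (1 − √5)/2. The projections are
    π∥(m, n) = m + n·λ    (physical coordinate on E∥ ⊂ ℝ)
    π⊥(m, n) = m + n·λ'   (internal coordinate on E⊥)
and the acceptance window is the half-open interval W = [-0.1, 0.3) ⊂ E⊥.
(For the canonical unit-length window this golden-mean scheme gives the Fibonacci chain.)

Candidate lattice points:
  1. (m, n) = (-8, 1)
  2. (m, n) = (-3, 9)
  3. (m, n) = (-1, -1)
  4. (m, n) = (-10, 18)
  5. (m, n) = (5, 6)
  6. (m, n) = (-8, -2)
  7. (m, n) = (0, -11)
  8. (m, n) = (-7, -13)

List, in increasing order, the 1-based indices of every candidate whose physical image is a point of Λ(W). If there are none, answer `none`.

none

λ' = (1−√5)/2 ≈ -0.61803.
[1] lift (-8,1): star map gives -8.61803; window check -0.1 ≤ -8.61803 < 0.3 is false → out
[2] lift (-3,9): star map gives -8.56231; window check -0.1 ≤ -8.56231 < 0.3 is false → out
[3] lift (-1,-1): star map gives -0.38197; window check -0.1 ≤ -0.38197 < 0.3 is false → out
[4] lift (-10,18): star map gives -21.12461; window check -0.1 ≤ -21.12461 < 0.3 is false → out
[5] lift (5,6): star map gives 1.29180; window check -0.1 ≤ 1.29180 < 0.3 is false → out
[6] lift (-8,-2): star map gives -6.76393; window check -0.1 ≤ -6.76393 < 0.3 is false → out
[7] lift (0,-11): star map gives 6.79837; window check -0.1 ≤ 6.79837 < 0.3 is false → out
[8] lift (-7,-13): star map gives 1.03444; window check -0.1 ≤ 1.03444 < 0.3 is false → out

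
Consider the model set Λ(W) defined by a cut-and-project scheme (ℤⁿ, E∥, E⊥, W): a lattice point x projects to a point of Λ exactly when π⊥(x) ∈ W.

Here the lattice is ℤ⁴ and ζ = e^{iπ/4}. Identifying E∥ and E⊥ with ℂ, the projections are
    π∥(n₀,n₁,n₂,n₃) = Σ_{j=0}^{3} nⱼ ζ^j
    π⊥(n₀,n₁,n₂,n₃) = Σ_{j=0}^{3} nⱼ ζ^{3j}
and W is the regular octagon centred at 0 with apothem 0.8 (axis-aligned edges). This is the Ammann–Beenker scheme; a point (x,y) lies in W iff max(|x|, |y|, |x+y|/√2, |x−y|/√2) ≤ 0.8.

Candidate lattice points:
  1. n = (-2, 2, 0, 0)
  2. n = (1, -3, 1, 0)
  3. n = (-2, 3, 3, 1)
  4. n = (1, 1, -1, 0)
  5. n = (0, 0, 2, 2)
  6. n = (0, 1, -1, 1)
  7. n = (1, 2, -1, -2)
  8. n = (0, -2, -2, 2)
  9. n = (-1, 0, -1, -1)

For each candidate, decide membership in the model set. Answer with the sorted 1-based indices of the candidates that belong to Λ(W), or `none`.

π⊥(n) = n₀ + n₁ζ³ + n₂ζ⁶ + n₃ζ⁹ where ζ = e^{iπ/4}.
#1 (-2, 2, 0, 0): internal (-3.4142, 1.4142); octagon support 3.4142 vs apothem 0.8 → ∉ W
#2 (1, -3, 1, 0): internal (3.1213, -3.1213); octagon support 4.4142 vs apothem 0.8 → ∉ W
#3 (-2, 3, 3, 1): internal (-3.4142, -0.1716); octagon support 3.4142 vs apothem 0.8 → ∉ W
#4 (1, 1, -1, 0): internal (0.2929, 1.7071); octagon support 1.7071 vs apothem 0.8 → ∉ W
#5 (0, 0, 2, 2): internal (1.4142, -0.5858); octagon support 1.4142 vs apothem 0.8 → ∉ W
#6 (0, 1, -1, 1): internal (0.0000, 2.4142); octagon support 2.4142 vs apothem 0.8 → ∉ W
#7 (1, 2, -1, -2): internal (-1.8284, 1.0000); octagon support 2.0000 vs apothem 0.8 → ∉ W
#8 (0, -2, -2, 2): internal (2.8284, 2.0000); octagon support 3.4142 vs apothem 0.8 → ∉ W
#9 (-1, 0, -1, -1): internal (-1.7071, 0.2929); octagon support 1.7071 vs apothem 0.8 → ∉ W

none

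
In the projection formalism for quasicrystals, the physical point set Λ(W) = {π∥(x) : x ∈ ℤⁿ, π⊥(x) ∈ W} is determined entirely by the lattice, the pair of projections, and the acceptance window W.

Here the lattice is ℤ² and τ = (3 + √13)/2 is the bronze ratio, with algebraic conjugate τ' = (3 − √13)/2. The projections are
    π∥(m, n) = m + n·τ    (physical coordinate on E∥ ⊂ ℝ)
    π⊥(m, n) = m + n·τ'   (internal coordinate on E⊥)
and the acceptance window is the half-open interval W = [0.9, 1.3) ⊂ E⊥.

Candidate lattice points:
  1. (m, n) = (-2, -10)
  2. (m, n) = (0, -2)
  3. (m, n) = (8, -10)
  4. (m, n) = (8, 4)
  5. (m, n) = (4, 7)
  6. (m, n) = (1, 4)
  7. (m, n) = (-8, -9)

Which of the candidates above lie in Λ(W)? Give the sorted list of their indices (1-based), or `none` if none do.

1

Compute τ' = (3−√13)/2 = -0.3028, so π⊥(m,n) = m -0.3028·n.
#1 (-2,-10): internal coord -2 + (-10)·τ' = +1.0278; +1.0278 ∈ [0.9, 1.3) → IN Λ
#2 (0,-2): internal coord 0 + (-2)·τ' = +0.6056; +0.6056 ∉ [0.9, 1.3) → out
#3 (8,-10): internal coord 8 + (-10)·τ' = +11.0278; +11.0278 ∉ [0.9, 1.3) → out
#4 (8,4): internal coord 8 + (4)·τ' = +6.7889; +6.7889 ∉ [0.9, 1.3) → out
#5 (4,7): internal coord 4 + (7)·τ' = +1.8806; +1.8806 ∉ [0.9, 1.3) → out
#6 (1,4): internal coord 1 + (4)·τ' = -0.2111; -0.2111 ∉ [0.9, 1.3) → out
#7 (-8,-9): internal coord -8 + (-9)·τ' = -5.2750; -5.2750 ∉ [0.9, 1.3) → out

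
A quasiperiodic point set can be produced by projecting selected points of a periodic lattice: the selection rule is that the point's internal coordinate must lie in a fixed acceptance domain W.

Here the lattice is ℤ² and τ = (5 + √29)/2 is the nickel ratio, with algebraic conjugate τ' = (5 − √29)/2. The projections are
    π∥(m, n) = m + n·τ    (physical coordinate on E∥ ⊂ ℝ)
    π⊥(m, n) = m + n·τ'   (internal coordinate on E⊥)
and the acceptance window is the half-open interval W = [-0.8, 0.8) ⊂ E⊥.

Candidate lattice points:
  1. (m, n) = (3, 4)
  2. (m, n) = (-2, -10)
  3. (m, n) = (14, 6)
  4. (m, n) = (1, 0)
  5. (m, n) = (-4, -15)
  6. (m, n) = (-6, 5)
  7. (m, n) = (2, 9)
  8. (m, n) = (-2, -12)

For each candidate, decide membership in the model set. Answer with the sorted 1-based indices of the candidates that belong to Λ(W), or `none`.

2, 7, 8

Compute τ' = (5−√29)/2 = -0.1926, so π⊥(m,n) = m -0.1926·n.
candidate 1: (m,n)=(3,4) → π∥ = 3+4·τ ≈ 23.7703, π⊥ = 3+4·τ' ≈ 2.2297 ∉ [-0.8, 0.8) ⇒ out
candidate 2: (m,n)=(-2,-10) → π∥ = -2-10·τ ≈ -53.9258, π⊥ = -2-10·τ' ≈ -0.0742 ∈ [-0.8, 0.8) ⇒ IN Λ
candidate 3: (m,n)=(14,6) → π∥ = 14+6·τ ≈ 45.1555, π⊥ = 14+6·τ' ≈ 12.8445 ∉ [-0.8, 0.8) ⇒ out
candidate 4: (m,n)=(1,0) → π∥ = 1+0·τ ≈ 1.0000, π⊥ = 1+0·τ' ≈ 1.0000 ∉ [-0.8, 0.8) ⇒ out
candidate 5: (m,n)=(-4,-15) → π∥ = -4-15·τ ≈ -81.8887, π⊥ = -4-15·τ' ≈ -1.1113 ∉ [-0.8, 0.8) ⇒ out
candidate 6: (m,n)=(-6,5) → π∥ = -6+5·τ ≈ 19.9629, π⊥ = -6+5·τ' ≈ -6.9629 ∉ [-0.8, 0.8) ⇒ out
candidate 7: (m,n)=(2,9) → π∥ = 2+9·τ ≈ 48.7332, π⊥ = 2+9·τ' ≈ 0.2668 ∈ [-0.8, 0.8) ⇒ IN Λ
candidate 8: (m,n)=(-2,-12) → π∥ = -2-12·τ ≈ -64.3110, π⊥ = -2-12·τ' ≈ 0.3110 ∈ [-0.8, 0.8) ⇒ IN Λ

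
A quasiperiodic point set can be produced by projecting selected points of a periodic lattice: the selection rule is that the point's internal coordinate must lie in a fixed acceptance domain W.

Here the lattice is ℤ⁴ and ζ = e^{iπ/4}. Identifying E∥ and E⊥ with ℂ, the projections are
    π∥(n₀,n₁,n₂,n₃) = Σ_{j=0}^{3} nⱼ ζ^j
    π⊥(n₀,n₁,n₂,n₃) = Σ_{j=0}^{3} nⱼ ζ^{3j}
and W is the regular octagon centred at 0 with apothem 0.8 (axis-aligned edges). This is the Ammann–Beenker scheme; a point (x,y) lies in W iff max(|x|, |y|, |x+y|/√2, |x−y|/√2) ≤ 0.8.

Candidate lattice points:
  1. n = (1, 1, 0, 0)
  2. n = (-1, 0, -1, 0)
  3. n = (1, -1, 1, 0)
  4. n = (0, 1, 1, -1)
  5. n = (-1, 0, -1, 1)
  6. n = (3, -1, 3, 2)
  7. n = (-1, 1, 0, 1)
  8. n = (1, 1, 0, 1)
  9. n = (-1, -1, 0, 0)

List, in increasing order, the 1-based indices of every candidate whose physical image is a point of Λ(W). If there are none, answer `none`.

Internal map: ζ^{3j} for j=0..3 gives (1,0), (−√2/2,√2/2), (0,−1), (√2/2,√2/2).
candidate 1: n = (1, 1, 0, 0) → π⊥ ≈ (+0.29289, +0.70711); max(|x|,|y|,|x±y|/√2) = 0.70711 ≤ 0.8 ⇒ ∈ W
candidate 2: n = (-1, 0, -1, 0) → π⊥ ≈ (-1.00000, +1.00000); max(|x|,|y|,|x±y|/√2) = 1.41421 > 0.8 ⇒ ∉ W
candidate 3: n = (1, -1, 1, 0) → π⊥ ≈ (+1.70711, -1.70711); max(|x|,|y|,|x±y|/√2) = 2.41421 > 0.8 ⇒ ∉ W
candidate 4: n = (0, 1, 1, -1) → π⊥ ≈ (-1.41421, -1.00000); max(|x|,|y|,|x±y|/√2) = 1.70711 > 0.8 ⇒ ∉ W
candidate 5: n = (-1, 0, -1, 1) → π⊥ ≈ (-0.29289, +1.70711); max(|x|,|y|,|x±y|/√2) = 1.70711 > 0.8 ⇒ ∉ W
candidate 6: n = (3, -1, 3, 2) → π⊥ ≈ (+5.12132, -2.29289); max(|x|,|y|,|x±y|/√2) = 5.24264 > 0.8 ⇒ ∉ W
candidate 7: n = (-1, 1, 0, 1) → π⊥ ≈ (-1.00000, +1.41421); max(|x|,|y|,|x±y|/√2) = 1.70711 > 0.8 ⇒ ∉ W
candidate 8: n = (1, 1, 0, 1) → π⊥ ≈ (+1.00000, +1.41421); max(|x|,|y|,|x±y|/√2) = 1.70711 > 0.8 ⇒ ∉ W
candidate 9: n = (-1, -1, 0, 0) → π⊥ ≈ (-0.29289, -0.70711); max(|x|,|y|,|x±y|/√2) = 0.70711 ≤ 0.8 ⇒ ∈ W

1, 9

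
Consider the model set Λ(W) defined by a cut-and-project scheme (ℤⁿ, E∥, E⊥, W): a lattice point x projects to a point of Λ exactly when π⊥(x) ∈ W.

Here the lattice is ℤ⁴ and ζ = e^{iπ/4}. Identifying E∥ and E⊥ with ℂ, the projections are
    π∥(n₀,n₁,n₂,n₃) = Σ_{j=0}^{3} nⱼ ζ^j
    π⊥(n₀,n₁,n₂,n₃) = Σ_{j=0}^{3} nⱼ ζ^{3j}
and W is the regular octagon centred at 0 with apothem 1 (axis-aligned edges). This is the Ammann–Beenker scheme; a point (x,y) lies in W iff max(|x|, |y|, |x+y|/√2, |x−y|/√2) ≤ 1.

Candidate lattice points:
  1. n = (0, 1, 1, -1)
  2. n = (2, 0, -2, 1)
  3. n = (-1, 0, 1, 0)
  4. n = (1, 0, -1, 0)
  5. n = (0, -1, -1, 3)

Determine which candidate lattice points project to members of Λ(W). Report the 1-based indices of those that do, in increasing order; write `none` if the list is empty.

none

Internal map: ζ^{3j} for j=0..3 gives (1,0), (−√2/2,√2/2), (0,−1), (√2/2,√2/2).
#1 (0, 1, 1, -1): internal (-1.41421, -1.00000); octagon support 1.70711 vs apothem 1 → ∉ W
#2 (2, 0, -2, 1): internal (2.70711, 2.70711); octagon support 3.82843 vs apothem 1 → ∉ W
#3 (-1, 0, 1, 0): internal (-1.00000, -1.00000); octagon support 1.41421 vs apothem 1 → ∉ W
#4 (1, 0, -1, 0): internal (1.00000, 1.00000); octagon support 1.41421 vs apothem 1 → ∉ W
#5 (0, -1, -1, 3): internal (2.82843, 2.41421); octagon support 3.70711 vs apothem 1 → ∉ W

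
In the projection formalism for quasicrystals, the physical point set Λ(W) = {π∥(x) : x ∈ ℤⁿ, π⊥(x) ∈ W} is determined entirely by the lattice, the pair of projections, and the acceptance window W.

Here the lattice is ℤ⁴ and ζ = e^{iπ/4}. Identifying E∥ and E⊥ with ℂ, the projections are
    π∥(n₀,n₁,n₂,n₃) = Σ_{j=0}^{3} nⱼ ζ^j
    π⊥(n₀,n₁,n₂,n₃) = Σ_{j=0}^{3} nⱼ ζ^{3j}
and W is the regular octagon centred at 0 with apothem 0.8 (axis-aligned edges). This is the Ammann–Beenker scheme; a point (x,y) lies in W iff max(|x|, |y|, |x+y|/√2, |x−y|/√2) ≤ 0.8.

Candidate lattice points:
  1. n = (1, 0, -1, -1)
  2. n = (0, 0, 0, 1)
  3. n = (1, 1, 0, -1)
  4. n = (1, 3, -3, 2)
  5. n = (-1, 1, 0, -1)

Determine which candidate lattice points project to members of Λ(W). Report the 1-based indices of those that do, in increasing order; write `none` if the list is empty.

With ζ = e^{iπ/4} the internal vectors are ζ^0,ζ^3,ζ^6,ζ^9.
candidate 1: n = (1, 0, -1, -1) → π⊥ ≈ (+0.2929, +0.2929); max(|x|,|y|,|x±y|/√2) = 0.4142 ≤ 0.8 ⇒ ∈ W
candidate 2: n = (0, 0, 0, 1) → π⊥ ≈ (+0.7071, +0.7071); max(|x|,|y|,|x±y|/√2) = 1.0000 > 0.8 ⇒ ∉ W
candidate 3: n = (1, 1, 0, -1) → π⊥ ≈ (-0.4142, +0.0000); max(|x|,|y|,|x±y|/√2) = 0.4142 ≤ 0.8 ⇒ ∈ W
candidate 4: n = (1, 3, -3, 2) → π⊥ ≈ (+0.2929, +6.5355); max(|x|,|y|,|x±y|/√2) = 6.5355 > 0.8 ⇒ ∉ W
candidate 5: n = (-1, 1, 0, -1) → π⊥ ≈ (-2.4142, +0.0000); max(|x|,|y|,|x±y|/√2) = 2.4142 > 0.8 ⇒ ∉ W

1, 3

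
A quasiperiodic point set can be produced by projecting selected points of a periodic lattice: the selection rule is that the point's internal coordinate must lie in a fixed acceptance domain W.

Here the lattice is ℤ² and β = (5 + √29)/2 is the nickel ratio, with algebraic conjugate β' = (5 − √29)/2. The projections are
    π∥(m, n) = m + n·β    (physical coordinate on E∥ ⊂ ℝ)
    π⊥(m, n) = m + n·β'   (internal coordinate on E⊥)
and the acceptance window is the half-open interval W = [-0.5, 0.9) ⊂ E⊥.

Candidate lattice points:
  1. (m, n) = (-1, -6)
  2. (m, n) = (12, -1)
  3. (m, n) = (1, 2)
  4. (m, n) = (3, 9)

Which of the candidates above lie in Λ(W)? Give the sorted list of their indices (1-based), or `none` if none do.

β' = (5−√29)/2 ≈ -0.1926.
[1] lift (-1,-6): star map gives 0.1555; window check -0.5 ≤ 0.1555 < 0.9 is true → IN Λ
[2] lift (12,-1): star map gives 12.1926; window check -0.5 ≤ 12.1926 < 0.9 is false → out
[3] lift (1,2): star map gives 0.6148; window check -0.5 ≤ 0.6148 < 0.9 is true → IN Λ
[4] lift (3,9): star map gives 1.2668; window check -0.5 ≤ 1.2668 < 0.9 is false → out

1, 3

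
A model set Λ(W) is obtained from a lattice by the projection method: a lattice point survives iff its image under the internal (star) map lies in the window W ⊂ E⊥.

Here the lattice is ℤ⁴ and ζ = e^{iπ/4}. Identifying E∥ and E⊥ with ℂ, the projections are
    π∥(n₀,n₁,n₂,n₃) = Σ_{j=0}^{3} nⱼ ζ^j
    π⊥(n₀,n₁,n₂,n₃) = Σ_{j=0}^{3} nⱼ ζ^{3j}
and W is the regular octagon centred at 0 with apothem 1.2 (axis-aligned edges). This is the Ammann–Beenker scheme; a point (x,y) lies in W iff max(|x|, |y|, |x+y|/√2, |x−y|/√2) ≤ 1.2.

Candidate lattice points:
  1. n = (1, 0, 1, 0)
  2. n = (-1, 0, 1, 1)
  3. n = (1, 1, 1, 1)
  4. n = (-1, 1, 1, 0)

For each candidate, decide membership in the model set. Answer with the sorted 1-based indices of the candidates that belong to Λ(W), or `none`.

2, 3

π⊥(n) = n₀ + n₁ζ³ + n₂ζ⁶ + n₃ζ⁹ where ζ = e^{iπ/4}.
candidate 1: n = (1, 0, 1, 0) → π⊥ ≈ (+1.00000, -1.00000); max(|x|,|y|,|x±y|/√2) = 1.41421 > 1.2 ⇒ ∉ W
candidate 2: n = (-1, 0, 1, 1) → π⊥ ≈ (-0.29289, -0.29289); max(|x|,|y|,|x±y|/√2) = 0.41421 ≤ 1.2 ⇒ ∈ W
candidate 3: n = (1, 1, 1, 1) → π⊥ ≈ (+1.00000, +0.41421); max(|x|,|y|,|x±y|/√2) = 1.00000 ≤ 1.2 ⇒ ∈ W
candidate 4: n = (-1, 1, 1, 0) → π⊥ ≈ (-1.70711, -0.29289); max(|x|,|y|,|x±y|/√2) = 1.70711 > 1.2 ⇒ ∉ W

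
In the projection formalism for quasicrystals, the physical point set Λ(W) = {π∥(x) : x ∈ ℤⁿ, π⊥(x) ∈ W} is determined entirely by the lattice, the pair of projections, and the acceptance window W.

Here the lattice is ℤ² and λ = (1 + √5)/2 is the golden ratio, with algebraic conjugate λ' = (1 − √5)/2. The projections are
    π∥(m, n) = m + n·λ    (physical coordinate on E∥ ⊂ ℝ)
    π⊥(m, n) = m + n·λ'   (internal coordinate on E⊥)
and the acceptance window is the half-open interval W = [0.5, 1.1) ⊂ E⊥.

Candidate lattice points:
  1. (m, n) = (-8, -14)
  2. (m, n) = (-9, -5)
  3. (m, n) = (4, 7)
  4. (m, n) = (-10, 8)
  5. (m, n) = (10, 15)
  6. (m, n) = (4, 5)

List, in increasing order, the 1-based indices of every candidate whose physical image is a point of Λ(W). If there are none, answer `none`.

Numerically λ ≈ 1.61803 and λ' = −1/λ ≈ -0.61803.
[1] lift (-8,-14): star map gives 0.65248; window check 0.5 ≤ 0.65248 < 1.1 is true → IN Λ
[2] lift (-9,-5): star map gives -5.90983; window check 0.5 ≤ -5.90983 < 1.1 is false → out
[3] lift (4,7): star map gives -0.32624; window check 0.5 ≤ -0.32624 < 1.1 is false → out
[4] lift (-10,8): star map gives -14.94427; window check 0.5 ≤ -14.94427 < 1.1 is false → out
[5] lift (10,15): star map gives 0.72949; window check 0.5 ≤ 0.72949 < 1.1 is true → IN Λ
[6] lift (4,5): star map gives 0.90983; window check 0.5 ≤ 0.90983 < 1.1 is true → IN Λ

1, 5, 6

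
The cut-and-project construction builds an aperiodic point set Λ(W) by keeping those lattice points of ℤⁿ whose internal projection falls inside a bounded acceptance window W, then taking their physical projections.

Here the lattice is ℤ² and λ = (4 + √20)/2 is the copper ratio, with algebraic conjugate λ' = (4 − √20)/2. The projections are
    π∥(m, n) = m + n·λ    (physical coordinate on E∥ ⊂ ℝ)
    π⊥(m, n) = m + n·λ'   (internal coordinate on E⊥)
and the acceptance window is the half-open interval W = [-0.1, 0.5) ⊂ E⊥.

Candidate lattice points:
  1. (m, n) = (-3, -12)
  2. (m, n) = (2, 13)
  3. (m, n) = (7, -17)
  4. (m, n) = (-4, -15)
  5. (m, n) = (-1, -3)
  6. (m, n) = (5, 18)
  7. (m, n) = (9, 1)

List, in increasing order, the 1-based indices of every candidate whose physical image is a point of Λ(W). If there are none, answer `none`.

Numerically λ ≈ 4.236068 and λ' = −1/λ ≈ -0.236068.
#1 (-3,-12): internal coord -3 + (-12)·λ' = -0.167184; -0.167184 ∉ [-0.1, 0.5) → out
#2 (2,13): internal coord 2 + (13)·λ' = -1.068884; -1.068884 ∉ [-0.1, 0.5) → out
#3 (7,-17): internal coord 7 + (-17)·λ' = +11.013156; +11.013156 ∉ [-0.1, 0.5) → out
#4 (-4,-15): internal coord -4 + (-15)·λ' = -0.458980; -0.458980 ∉ [-0.1, 0.5) → out
#5 (-1,-3): internal coord -1 + (-3)·λ' = -0.291796; -0.291796 ∉ [-0.1, 0.5) → out
#6 (5,18): internal coord 5 + (18)·λ' = +0.750776; +0.750776 ∉ [-0.1, 0.5) → out
#7 (9,1): internal coord 9 + (1)·λ' = +8.763932; +8.763932 ∉ [-0.1, 0.5) → out

none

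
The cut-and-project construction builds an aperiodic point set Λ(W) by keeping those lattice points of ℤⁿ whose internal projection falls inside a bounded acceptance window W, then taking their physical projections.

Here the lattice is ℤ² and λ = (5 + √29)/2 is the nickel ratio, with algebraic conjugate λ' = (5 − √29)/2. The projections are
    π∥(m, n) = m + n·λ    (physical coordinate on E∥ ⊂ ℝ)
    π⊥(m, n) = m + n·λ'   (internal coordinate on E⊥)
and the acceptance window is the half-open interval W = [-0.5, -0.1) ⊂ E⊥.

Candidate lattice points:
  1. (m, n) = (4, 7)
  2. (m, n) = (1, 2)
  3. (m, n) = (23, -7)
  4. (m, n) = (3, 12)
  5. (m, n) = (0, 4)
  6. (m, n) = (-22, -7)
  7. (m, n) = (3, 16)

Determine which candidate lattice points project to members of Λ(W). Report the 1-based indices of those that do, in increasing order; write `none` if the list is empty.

λ' = (5−√29)/2 ≈ -0.1926.
candidate 1: (m,n)=(4,7) → π∥ = 4+7·λ ≈ 40.3481, π⊥ = 4+7·λ' ≈ 2.6519 ∉ [-0.5, -0.1) ⇒ out
candidate 2: (m,n)=(1,2) → π∥ = 1+2·λ ≈ 11.3852, π⊥ = 1+2·λ' ≈ 0.6148 ∉ [-0.5, -0.1) ⇒ out
candidate 3: (m,n)=(23,-7) → π∥ = 23-7·λ ≈ -13.3481, π⊥ = 23-7·λ' ≈ 24.3481 ∉ [-0.5, -0.1) ⇒ out
candidate 4: (m,n)=(3,12) → π∥ = 3+12·λ ≈ 65.3110, π⊥ = 3+12·λ' ≈ 0.6890 ∉ [-0.5, -0.1) ⇒ out
candidate 5: (m,n)=(0,4) → π∥ = 0+4·λ ≈ 20.7703, π⊥ = 0+4·λ' ≈ -0.7703 ∉ [-0.5, -0.1) ⇒ out
candidate 6: (m,n)=(-22,-7) → π∥ = -22-7·λ ≈ -58.3481, π⊥ = -22-7·λ' ≈ -20.6519 ∉ [-0.5, -0.1) ⇒ out
candidate 7: (m,n)=(3,16) → π∥ = 3+16·λ ≈ 86.0813, π⊥ = 3+16·λ' ≈ -0.0813 ∉ [-0.5, -0.1) ⇒ out

none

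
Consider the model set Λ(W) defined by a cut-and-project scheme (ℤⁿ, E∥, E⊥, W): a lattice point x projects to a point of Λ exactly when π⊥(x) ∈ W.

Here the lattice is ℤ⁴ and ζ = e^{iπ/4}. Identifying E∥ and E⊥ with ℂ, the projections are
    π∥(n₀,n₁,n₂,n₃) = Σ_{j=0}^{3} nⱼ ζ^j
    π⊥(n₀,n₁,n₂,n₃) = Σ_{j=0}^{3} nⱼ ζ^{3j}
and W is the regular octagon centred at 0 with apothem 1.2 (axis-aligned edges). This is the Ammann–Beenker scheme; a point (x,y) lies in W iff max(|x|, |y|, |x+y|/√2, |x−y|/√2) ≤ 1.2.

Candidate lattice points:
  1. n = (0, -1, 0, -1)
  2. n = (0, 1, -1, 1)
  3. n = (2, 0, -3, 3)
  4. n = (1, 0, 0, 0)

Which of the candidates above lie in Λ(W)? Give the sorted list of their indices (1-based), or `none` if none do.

4

With ζ = e^{iπ/4} the internal vectors are ζ^0,ζ^3,ζ^6,ζ^9.
#1 (0, -1, 0, -1): internal (0.00000, -1.41421); octagon support 1.41421 vs apothem 1.2 → ∉ W
#2 (0, 1, -1, 1): internal (0.00000, 2.41421); octagon support 2.41421 vs apothem 1.2 → ∉ W
#3 (2, 0, -3, 3): internal (4.12132, 5.12132); octagon support 6.53553 vs apothem 1.2 → ∉ W
#4 (1, 0, 0, 0): internal (1.00000, 0.00000); octagon support 1.00000 vs apothem 1.2 → ∈ W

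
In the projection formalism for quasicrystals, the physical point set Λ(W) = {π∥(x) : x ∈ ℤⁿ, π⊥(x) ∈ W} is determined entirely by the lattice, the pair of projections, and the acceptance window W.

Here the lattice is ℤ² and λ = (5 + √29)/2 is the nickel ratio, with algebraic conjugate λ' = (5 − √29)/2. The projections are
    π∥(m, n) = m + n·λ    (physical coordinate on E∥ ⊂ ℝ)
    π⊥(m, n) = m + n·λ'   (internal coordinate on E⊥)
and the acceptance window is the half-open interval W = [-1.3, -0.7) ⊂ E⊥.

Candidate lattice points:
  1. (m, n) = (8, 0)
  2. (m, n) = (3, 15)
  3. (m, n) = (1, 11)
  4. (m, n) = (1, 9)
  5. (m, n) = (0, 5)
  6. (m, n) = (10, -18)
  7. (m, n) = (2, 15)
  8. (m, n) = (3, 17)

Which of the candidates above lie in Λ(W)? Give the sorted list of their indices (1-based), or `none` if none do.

λ' = (5−√29)/2 ≈ -0.19258.
[1] lift (8,0): star map gives 8.00000; window check -1.3 ≤ 8.00000 < -0.7 is false → out
[2] lift (3,15): star map gives 0.11126; window check -1.3 ≤ 0.11126 < -0.7 is false → out
[3] lift (1,11): star map gives -1.11841; window check -1.3 ≤ -1.11841 < -0.7 is true → IN Λ
[4] lift (1,9): star map gives -0.73324; window check -1.3 ≤ -0.73324 < -0.7 is true → IN Λ
[5] lift (0,5): star map gives -0.96291; window check -1.3 ≤ -0.96291 < -0.7 is true → IN Λ
[6] lift (10,-18): star map gives 13.46648; window check -1.3 ≤ 13.46648 < -0.7 is false → out
[7] lift (2,15): star map gives -0.88874; window check -1.3 ≤ -0.88874 < -0.7 is true → IN Λ
[8] lift (3,17): star map gives -0.27390; window check -1.3 ≤ -0.27390 < -0.7 is false → out

3, 4, 5, 7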